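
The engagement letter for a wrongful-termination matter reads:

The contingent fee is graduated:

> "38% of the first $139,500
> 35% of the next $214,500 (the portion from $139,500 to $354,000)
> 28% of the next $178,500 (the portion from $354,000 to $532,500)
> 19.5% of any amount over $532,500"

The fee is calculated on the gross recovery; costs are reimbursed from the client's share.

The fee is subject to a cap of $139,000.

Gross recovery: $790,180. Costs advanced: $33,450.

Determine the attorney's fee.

Fee base is the gross recovery, $790,180; costs are reimbursed separately.
First $139,500 at 38% = $53,010.00
Next $214,500 at 35% = $75,075.00
Next $178,500 at 28% = $49,980.00
Remaining $257,680 at 19.5% = $50,247.60
Fee: $53,010.00 + $75,075.00 + $49,980.00 + $50,247.60 = $228,312.60
$228,312.60 exceeds the $139,000 cap, so the fee is capped at $139,000.00.

$139,000.00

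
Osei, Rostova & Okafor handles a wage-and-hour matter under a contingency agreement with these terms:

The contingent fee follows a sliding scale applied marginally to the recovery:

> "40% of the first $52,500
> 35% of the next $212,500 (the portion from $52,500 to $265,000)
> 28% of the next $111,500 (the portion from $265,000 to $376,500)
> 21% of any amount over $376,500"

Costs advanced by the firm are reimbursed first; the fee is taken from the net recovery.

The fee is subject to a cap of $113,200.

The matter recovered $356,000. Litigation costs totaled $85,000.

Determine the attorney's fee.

Fee base (net of costs): $356,000 − $85,000 = $271,000
First $52,500 at 40% = $21,000.00
Next $212,500 at 35% = $74,375.00
Remaining $6,000 at 28% = $1,680.00
Fee: $21,000.00 + $74,375.00 + $1,680.00 = $97,055.00
$97,055.00 is under the $113,200 cap.

$97,055.00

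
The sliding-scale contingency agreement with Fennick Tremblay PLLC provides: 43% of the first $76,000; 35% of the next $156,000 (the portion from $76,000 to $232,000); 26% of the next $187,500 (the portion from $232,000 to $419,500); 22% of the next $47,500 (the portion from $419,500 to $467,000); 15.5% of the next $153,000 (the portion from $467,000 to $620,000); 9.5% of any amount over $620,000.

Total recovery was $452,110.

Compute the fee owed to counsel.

$143,204.20

First $76,000 at 43% = $32,680.00
Next $156,000 at 35% = $54,600.00
Next $187,500 at 26% = $48,750.00
Remaining $32,610 at 22% = $7,174.20
Fee: $32,680.00 + $54,600.00 + $48,750.00 + $7,174.20 = $143,204.20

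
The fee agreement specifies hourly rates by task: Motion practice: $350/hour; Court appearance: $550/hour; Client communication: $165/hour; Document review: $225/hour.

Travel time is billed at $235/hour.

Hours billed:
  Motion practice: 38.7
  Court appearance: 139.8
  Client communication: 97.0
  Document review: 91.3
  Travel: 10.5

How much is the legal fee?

$129,450.00

Motion practice: 38.7 × $350 = $13,545.00
Court appearance: 139.8 × $550 = $76,890.00
Client communication: 97.0 × $165 = $16,005.00
Document review: 91.3 × $225 = $20,542.50
Subtotal: $13,545.00 + $76,890.00 + $16,005.00 + $20,542.50 = $126,982.50
Travel: 10.5 × $235 = $2,467.50
Total: $126,982.50 + $2,467.50 = $129,450.00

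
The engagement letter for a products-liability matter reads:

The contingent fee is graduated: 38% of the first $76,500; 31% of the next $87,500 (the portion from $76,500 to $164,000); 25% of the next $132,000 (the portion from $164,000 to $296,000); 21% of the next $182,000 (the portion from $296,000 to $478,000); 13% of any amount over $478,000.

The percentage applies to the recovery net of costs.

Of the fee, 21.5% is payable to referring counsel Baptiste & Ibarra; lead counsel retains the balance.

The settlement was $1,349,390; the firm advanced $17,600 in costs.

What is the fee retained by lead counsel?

$187,150.04

Fee base (net of costs): $1,349,390 − $17,600 = $1,331,790
First $76,500 at 38% = $29,070.00
Next $87,500 at 31% = $27,125.00
Next $132,000 at 25% = $33,000.00
Next $182,000 at 21% = $38,220.00
Remaining $853,790 at 13% = $110,992.70
Fee: $29,070.00 + $27,125.00 + $33,000.00 + $38,220.00 + $110,992.70 = $238,407.70
Referral share: 21.5% of $238,407.70 = $51,257.66; lead counsel retains $238,407.70 − $51,257.66 = $187,150.04.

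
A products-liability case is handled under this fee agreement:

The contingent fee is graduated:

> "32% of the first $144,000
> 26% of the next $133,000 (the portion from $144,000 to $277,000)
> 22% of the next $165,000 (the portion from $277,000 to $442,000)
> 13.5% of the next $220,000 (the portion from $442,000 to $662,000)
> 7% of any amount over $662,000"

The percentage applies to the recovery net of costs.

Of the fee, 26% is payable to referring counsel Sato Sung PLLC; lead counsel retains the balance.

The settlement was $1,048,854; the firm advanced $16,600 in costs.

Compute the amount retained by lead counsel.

Fee base (net of costs): $1,048,854 − $16,600 = $1,032,254
First $144,000 at 32% = $46,080.00
Next $133,000 at 26% = $34,580.00
Next $165,000 at 22% = $36,300.00
Next $220,000 at 13.5% = $29,700.00
Remaining $370,254 at 7% = $25,917.78
Fee: $46,080.00 + $34,580.00 + $36,300.00 + $29,700.00 + $25,917.78 = $172,577.78
Referral share: 26% of $172,577.78 = $44,870.22; lead counsel retains $172,577.78 − $44,870.22 = $127,707.56.

$127,707.56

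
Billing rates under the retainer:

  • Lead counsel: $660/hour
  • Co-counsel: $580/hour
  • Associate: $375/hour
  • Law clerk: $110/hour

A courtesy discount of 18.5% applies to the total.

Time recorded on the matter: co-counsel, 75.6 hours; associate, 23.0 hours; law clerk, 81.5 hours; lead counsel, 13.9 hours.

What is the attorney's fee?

Lead counsel: 13.9 × $660 = $9,174.00
Co-counsel: 75.6 × $580 = $43,848.00
Associate: 23.0 × $375 = $8,625.00
Law clerk: 81.5 × $110 = $8,965.00
Subtotal: $70,612.00
Less 18.5% discount: −$13,063.22
Total: $70,612.00 − $13,063.22 = $57,548.78

$57,548.78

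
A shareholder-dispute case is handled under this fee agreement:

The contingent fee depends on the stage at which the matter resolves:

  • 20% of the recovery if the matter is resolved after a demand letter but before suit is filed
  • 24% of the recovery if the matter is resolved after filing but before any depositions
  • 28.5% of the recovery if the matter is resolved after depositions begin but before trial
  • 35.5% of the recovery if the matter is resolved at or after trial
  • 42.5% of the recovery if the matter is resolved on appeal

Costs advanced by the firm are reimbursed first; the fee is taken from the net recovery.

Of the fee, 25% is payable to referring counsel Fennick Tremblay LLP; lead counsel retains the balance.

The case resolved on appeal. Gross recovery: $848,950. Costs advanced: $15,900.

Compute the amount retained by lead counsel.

$265,534.69

Fee base (net of costs): $848,950 − $15,900 = $833,050
The matter resolved on appeal, so the 42.5% rate applies.
$833,050 × 42.5% = $354,046.25
Referral share: 25% of $354,046.25 = $88,511.56; lead counsel retains $354,046.25 − $88,511.56 = $265,534.69.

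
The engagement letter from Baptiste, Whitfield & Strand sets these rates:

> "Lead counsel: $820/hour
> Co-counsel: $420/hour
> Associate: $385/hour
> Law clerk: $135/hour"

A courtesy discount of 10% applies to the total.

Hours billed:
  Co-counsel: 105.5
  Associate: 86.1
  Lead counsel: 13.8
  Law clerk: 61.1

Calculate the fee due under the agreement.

Lead counsel: 13.8 × $820 = $11,316.00
Co-counsel: 105.5 × $420 = $44,310.00
Associate: 86.1 × $385 = $33,148.50
Law clerk: 61.1 × $135 = $8,248.50
Subtotal: $97,023.00
Less 10% discount: −$9,702.30
Total: $97,023.00 − $9,702.30 = $87,320.70

$87,320.70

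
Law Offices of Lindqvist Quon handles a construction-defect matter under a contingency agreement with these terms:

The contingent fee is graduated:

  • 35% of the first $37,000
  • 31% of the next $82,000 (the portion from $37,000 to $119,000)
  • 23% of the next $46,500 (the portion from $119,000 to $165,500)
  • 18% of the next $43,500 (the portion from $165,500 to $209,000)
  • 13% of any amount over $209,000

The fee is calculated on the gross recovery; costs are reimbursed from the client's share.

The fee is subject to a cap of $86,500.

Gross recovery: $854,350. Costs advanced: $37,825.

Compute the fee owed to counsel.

$86,500.00

Fee base is the gross recovery, $854,350; costs are reimbursed separately.
First $37,000 at 35% = $12,950.00
Next $82,000 at 31% = $25,420.00
Next $46,500 at 23% = $10,695.00
Next $43,500 at 18% = $7,830.00
Remaining $645,350 at 13% = $83,895.50
Fee: $12,950.00 + $25,420.00 + $10,695.00 + $7,830.00 + $83,895.50 = $140,790.50
$140,790.50 exceeds the $86,500 cap, so the fee is capped at $86,500.00.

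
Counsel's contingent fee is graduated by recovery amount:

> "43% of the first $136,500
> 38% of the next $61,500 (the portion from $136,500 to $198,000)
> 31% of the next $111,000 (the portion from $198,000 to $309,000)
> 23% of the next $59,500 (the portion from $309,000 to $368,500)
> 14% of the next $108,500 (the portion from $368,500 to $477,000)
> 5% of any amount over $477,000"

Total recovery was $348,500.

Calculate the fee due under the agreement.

First $136,500 at 43% = $58,695.00
Next $61,500 at 38% = $23,370.00
Next $111,000 at 31% = $34,410.00
Remaining $39,500 at 23% = $9,085.00
Fee: $58,695.00 + $23,370.00 + $34,410.00 + $9,085.00 = $125,560.00

$125,560.00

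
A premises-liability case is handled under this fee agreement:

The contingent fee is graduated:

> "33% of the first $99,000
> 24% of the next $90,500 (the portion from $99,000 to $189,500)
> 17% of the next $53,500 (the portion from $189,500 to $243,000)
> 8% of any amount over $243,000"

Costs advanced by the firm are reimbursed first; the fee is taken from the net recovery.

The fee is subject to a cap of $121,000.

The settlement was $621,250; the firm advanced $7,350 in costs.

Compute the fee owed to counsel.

Fee base (net of costs): $621,250 − $7,350 = $613,900
First $99,000 at 33% = $32,670.00
Next $90,500 at 24% = $21,720.00
Next $53,500 at 17% = $9,095.00
Remaining $370,900 at 8% = $29,672.00
Fee: $32,670.00 + $21,720.00 + $9,095.00 + $29,672.00 = $93,157.00
$93,157.00 is under the $121,000 cap.

$93,157.00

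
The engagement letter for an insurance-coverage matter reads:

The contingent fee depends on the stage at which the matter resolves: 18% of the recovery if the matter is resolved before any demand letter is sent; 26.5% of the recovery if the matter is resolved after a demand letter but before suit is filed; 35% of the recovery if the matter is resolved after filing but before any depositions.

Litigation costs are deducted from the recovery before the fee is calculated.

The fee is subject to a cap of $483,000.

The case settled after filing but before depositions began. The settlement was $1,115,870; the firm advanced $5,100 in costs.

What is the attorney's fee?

Fee base (net of costs): $1,115,870 − $5,100 = $1,110,770
The matter settled after filing but before depositions began, so the 35% rate applies.
$1,110,770 × 35% = $388,769.50
$388,769.50 is under the $483,000 cap.

$388,769.50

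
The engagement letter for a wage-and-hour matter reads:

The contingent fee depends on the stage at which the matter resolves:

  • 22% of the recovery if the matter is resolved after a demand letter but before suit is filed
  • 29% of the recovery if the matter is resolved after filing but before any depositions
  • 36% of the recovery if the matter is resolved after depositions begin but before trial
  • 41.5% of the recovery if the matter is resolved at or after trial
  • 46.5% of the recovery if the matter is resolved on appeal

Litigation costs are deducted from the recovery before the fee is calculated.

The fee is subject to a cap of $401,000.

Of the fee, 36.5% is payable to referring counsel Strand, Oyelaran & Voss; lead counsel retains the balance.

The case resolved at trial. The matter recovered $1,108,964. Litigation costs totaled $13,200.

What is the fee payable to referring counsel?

Fee base (net of costs): $1,108,964 − $13,200 = $1,095,764
The matter resolved at trial, so the 41.5% rate applies.
$1,095,764 × 41.5% = $454,742.06
$454,742.06 exceeds the $401,000 cap, so the fee is capped at $401,000.00.
Referral share: 36.5% of $401,000.00 = $146,365.00; lead counsel retains $401,000.00 − $146,365.00 = $254,635.00.

$146,365.00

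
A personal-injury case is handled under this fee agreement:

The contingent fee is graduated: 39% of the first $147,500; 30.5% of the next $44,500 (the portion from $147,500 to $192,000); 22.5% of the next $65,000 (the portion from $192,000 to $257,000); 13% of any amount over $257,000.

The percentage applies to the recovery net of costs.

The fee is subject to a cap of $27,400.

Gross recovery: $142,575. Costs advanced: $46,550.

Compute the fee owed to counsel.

$27,400.00

Fee base (net of costs): $142,575 − $46,550 = $96,025
First $96,025 at 39% = $37,449.75
$37,449.75 exceeds the $27,400 cap, so the fee is capped at $27,400.00.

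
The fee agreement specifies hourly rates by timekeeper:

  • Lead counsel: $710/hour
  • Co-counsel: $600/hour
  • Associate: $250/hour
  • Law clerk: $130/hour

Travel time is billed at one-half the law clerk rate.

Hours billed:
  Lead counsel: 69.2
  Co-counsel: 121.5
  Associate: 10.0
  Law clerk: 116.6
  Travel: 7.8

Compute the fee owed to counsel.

Lead counsel: 69.2 × $710 = $49,132.00
Co-counsel: 121.5 × $600 = $72,900.00
Associate: 10.0 × $250 = $2,500.00
Law clerk: 116.6 × $130 = $15,158.00
Subtotal: $49,132.00 + $72,900.00 + $2,500.00 + $15,158.00 = $139,690.00
Travel: 7.8 × ($130 ÷ 2) = 7.8 × $65.00 = $507.00
Total: $139,690.00 + $507.00 = $140,197.00

$140,197.00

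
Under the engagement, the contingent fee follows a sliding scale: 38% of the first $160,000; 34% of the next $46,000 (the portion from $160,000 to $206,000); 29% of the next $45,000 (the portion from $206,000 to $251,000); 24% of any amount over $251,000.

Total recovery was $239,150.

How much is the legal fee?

$86,053.50

First $160,000 at 38% = $60,800.00
Next $46,000 at 34% = $15,640.00
Remaining $33,150 at 29% = $9,613.50
Fee: $60,800.00 + $15,640.00 + $9,613.50 = $86,053.50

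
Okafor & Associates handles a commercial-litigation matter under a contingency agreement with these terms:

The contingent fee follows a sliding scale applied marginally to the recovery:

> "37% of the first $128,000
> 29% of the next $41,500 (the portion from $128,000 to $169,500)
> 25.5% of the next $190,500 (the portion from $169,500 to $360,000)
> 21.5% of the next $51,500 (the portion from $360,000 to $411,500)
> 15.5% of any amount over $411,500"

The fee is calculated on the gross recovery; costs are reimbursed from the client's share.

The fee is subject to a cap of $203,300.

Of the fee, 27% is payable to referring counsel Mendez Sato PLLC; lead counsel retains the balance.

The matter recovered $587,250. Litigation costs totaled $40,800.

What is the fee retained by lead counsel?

$106,788.96

Fee base is the gross recovery, $587,250; costs are reimbursed separately.
First $128,000 at 37% = $47,360.00
Next $41,500 at 29% = $12,035.00
Next $190,500 at 25.5% = $48,577.50
Next $51,500 at 21.5% = $11,072.50
Remaining $175,750 at 15.5% = $27,241.25
Fee: $47,360.00 + $12,035.00 + $48,577.50 + $11,072.50 + $27,241.25 = $146,286.25
$146,286.25 is under the $203,300 cap.
Referral share: 27% of $146,286.25 = $39,497.29; lead counsel retains $146,286.25 − $39,497.29 = $106,788.96.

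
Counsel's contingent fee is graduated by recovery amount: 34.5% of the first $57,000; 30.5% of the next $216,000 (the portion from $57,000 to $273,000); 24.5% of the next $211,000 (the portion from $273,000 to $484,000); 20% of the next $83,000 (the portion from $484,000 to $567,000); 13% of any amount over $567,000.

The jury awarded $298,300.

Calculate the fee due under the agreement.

First $57,000 at 34.5% = $19,665.00
Next $216,000 at 30.5% = $65,880.00
Remaining $25,300 at 24.5% = $6,198.50
Fee: $19,665.00 + $65,880.00 + $6,198.50 = $91,743.50

$91,743.50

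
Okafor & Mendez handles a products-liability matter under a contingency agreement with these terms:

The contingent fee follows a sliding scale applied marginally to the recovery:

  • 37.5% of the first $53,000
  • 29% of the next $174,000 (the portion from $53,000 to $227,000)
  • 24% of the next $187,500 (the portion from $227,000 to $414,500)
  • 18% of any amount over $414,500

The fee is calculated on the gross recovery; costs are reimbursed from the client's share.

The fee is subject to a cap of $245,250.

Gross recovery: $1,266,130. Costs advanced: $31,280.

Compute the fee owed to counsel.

Fee base is the gross recovery, $1,266,130; costs are reimbursed separately.
First $53,000 at 37.5% = $19,875.00
Next $174,000 at 29% = $50,460.00
Next $187,500 at 24% = $45,000.00
Remaining $851,630 at 18% = $153,293.40
Fee: $19,875.00 + $50,460.00 + $45,000.00 + $153,293.40 = $268,628.40
$268,628.40 exceeds the $245,250 cap, so the fee is capped at $245,250.00.

$245,250.00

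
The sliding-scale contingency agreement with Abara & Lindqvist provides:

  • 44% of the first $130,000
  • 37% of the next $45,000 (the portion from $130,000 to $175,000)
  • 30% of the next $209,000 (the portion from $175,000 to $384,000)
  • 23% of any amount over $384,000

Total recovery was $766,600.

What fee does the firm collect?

$224,548.00

First $130,000 at 44% = $57,200.00
Next $45,000 at 37% = $16,650.00
Next $209,000 at 30% = $62,700.00
Remaining $382,600 at 23% = $87,998.00
Fee: $57,200.00 + $16,650.00 + $62,700.00 + $87,998.00 = $224,548.00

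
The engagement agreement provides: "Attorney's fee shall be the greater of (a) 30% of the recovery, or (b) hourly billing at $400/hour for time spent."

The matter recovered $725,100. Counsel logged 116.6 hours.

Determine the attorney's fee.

(a) 30% of $725,100 = $217,530.00
(b) 116.6 × $400 = $46,640.00
The greater is (a): $217,530.00.

$217,530.00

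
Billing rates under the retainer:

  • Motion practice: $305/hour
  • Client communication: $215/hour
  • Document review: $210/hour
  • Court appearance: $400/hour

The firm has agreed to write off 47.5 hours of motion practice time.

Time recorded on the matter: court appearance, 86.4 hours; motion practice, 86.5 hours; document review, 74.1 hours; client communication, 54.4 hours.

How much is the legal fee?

$73,712.00

Motion practice: 86.5 × $305 = $26,382.50
Client communication: 54.4 × $215 = $11,696.00
Document review: 74.1 × $210 = $15,561.00
Court appearance: 86.4 × $400 = $34,560.00
Subtotal: $88,199.50
Write-off: 47.5 × $305 = $14,487.50
Total: $88,199.50 − $14,487.50 = $73,712.00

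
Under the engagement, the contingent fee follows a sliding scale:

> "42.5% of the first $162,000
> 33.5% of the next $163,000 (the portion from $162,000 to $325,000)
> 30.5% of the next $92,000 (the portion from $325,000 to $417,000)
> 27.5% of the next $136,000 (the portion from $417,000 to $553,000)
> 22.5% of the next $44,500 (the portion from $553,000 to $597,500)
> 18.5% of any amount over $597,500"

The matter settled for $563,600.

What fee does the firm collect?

$191,300.00

First $162,000 at 42.5% = $68,850.00
Next $163,000 at 33.5% = $54,605.00
Next $92,000 at 30.5% = $28,060.00
Next $136,000 at 27.5% = $37,400.00
Remaining $10,600 at 22.5% = $2,385.00
Fee: $68,850.00 + $54,605.00 + $28,060.00 + $37,400.00 + $2,385.00 = $191,300.00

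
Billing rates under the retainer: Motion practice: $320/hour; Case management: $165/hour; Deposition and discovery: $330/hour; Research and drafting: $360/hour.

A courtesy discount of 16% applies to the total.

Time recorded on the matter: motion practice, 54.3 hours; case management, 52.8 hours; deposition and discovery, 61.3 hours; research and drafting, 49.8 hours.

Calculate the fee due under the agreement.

Motion practice: 54.3 × $320 = $17,376.00
Case management: 52.8 × $165 = $8,712.00
Deposition and discovery: 61.3 × $330 = $20,229.00
Research and drafting: 49.8 × $360 = $17,928.00
Subtotal: $64,245.00
Less 16% discount: −$10,279.20
Total: $64,245.00 − $10,279.20 = $53,965.80

$53,965.80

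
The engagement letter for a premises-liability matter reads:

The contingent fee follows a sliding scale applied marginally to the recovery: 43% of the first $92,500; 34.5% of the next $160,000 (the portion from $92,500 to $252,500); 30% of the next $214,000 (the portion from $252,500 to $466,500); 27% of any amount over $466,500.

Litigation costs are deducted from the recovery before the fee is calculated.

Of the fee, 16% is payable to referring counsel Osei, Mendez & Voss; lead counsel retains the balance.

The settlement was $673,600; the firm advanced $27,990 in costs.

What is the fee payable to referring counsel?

Fee base (net of costs): $673,600 − $27,990 = $645,610
First $92,500 at 43% = $39,775.00
Next $160,000 at 34.5% = $55,200.00
Next $214,000 at 30% = $64,200.00
Remaining $179,110 at 27% = $48,359.70
Fee: $39,775.00 + $55,200.00 + $64,200.00 + $48,359.70 = $207,534.70
Referral share: 16% of $207,534.70 = $33,205.55; lead counsel retains $207,534.70 − $33,205.55 = $174,329.15.

$33,205.55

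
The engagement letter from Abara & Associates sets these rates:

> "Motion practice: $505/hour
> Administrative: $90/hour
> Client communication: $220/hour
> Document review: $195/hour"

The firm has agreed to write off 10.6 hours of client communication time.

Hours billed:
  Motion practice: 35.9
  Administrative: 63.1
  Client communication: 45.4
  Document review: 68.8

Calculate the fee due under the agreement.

Motion practice: 35.9 × $505 = $18,129.50
Administrative: 63.1 × $90 = $5,679.00
Client communication: 45.4 × $220 = $9,988.00
Document review: 68.8 × $195 = $13,416.00
Subtotal: $47,212.50
Write-off: 10.6 × $220 = $2,332.00
Total: $47,212.50 − $2,332.00 = $44,880.50

$44,880.50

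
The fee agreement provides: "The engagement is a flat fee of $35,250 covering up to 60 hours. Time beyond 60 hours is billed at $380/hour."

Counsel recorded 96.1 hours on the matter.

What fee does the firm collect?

$48,968.00

Flat fee: $35,250.00
Excess hours: 96.1 − 60 = 36.1
Overrun: 36.1 × $380 = $13,718.00
Total: $35,250.00 + $13,718.00 = $48,968.00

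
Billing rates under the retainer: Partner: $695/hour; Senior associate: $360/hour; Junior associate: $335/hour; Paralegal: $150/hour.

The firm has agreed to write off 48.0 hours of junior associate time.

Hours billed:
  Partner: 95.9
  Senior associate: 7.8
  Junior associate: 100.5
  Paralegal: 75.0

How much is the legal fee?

$98,296.00

Partner: 95.9 × $695 = $66,650.50
Senior associate: 7.8 × $360 = $2,808.00
Junior associate: 100.5 × $335 = $33,667.50
Paralegal: 75.0 × $150 = $11,250.00
Subtotal: $114,376.00
Write-off: 48.0 × $335 = $16,080.00
Total: $114,376.00 − $16,080.00 = $98,296.00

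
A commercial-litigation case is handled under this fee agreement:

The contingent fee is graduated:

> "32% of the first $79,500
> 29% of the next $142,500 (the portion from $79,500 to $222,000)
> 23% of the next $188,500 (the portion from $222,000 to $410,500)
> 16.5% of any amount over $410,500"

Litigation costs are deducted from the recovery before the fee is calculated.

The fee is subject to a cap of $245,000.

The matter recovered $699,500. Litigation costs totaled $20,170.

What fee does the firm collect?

Fee base (net of costs): $699,500 − $20,170 = $679,330
First $79,500 at 32% = $25,440.00
Next $142,500 at 29% = $41,325.00
Next $188,500 at 23% = $43,355.00
Remaining $268,830 at 16.5% = $44,356.95
Fee: $25,440.00 + $41,325.00 + $43,355.00 + $44,356.95 = $154,476.95
$154,476.95 is under the $245,000 cap.

$154,476.95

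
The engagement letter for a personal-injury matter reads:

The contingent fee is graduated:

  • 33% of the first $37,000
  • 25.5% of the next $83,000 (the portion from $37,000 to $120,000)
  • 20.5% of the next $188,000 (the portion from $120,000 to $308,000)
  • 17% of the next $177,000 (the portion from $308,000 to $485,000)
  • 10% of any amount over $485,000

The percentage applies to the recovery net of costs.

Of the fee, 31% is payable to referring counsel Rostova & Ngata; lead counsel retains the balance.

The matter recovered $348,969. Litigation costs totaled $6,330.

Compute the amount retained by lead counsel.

$53,684.50

Fee base (net of costs): $348,969 − $6,330 = $342,639
First $37,000 at 33% = $12,210.00
Next $83,000 at 25.5% = $21,165.00
Next $188,000 at 20.5% = $38,540.00
Remaining $34,639 at 17% = $5,888.63
Fee: $12,210.00 + $21,165.00 + $38,540.00 + $5,888.63 = $77,803.63
Referral share: 31% of $77,803.63 = $24,119.13; lead counsel retains $77,803.63 − $24,119.13 = $53,684.50.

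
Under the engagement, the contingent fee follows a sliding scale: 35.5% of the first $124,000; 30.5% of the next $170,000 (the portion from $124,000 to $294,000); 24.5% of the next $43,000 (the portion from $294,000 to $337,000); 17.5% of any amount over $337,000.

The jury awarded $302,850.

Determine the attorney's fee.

First $124,000 at 35.5% = $44,020.00
Next $170,000 at 30.5% = $51,850.00
Remaining $8,850 at 24.5% = $2,168.25
Fee: $44,020.00 + $51,850.00 + $2,168.25 = $98,038.25

$98,038.25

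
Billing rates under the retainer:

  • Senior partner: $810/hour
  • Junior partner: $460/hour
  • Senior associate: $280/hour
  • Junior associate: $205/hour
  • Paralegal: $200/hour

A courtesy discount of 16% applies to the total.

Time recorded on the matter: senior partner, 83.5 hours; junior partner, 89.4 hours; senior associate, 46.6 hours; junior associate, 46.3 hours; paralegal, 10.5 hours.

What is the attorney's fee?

Senior partner: 83.5 × $810 = $67,635.00
Junior partner: 89.4 × $460 = $41,124.00
Senior associate: 46.6 × $280 = $13,048.00
Junior associate: 46.3 × $205 = $9,491.50
Paralegal: 10.5 × $200 = $2,100.00
Subtotal: $133,398.50
Less 16% discount: −$21,343.76
Total: $133,398.50 − $21,343.76 = $112,054.74

$112,054.74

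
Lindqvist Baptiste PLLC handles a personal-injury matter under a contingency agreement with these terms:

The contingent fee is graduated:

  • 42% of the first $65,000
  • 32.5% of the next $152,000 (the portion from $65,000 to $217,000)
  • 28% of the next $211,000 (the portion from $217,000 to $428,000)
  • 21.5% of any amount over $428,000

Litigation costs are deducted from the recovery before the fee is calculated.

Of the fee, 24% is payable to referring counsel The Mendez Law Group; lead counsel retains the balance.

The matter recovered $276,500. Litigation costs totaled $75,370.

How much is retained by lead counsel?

Fee base (net of costs): $276,500 − $75,370 = $201,130
First $65,000 at 42% = $27,300.00
Remaining $136,130 at 32.5% = $44,242.25
Fee: $27,300.00 + $44,242.25 = $71,542.25
Referral share: 24% of $71,542.25 = $17,170.14; lead counsel retains $71,542.25 − $17,170.14 = $54,372.11.

$54,372.11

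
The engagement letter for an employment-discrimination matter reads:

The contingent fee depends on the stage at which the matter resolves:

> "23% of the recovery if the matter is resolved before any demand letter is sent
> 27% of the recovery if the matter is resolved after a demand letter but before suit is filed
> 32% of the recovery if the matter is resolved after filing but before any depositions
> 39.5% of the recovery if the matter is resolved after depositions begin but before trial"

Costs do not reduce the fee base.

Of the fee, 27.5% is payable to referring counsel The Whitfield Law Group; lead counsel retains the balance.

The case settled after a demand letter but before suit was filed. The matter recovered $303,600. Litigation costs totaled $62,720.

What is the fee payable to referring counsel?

Fee base is the gross recovery, $303,600; costs are reimbursed separately.
The matter settled after a demand letter but before suit was filed, so the 27% rate applies.
$303,600 × 27% = $81,972.00
Referral share: 27.5% of $81,972.00 = $22,542.30; lead counsel retains $81,972.00 − $22,542.30 = $59,429.70.

$22,542.30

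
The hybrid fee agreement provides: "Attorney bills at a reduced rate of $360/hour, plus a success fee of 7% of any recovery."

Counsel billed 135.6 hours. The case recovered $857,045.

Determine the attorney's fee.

$108,809.15

Hourly: 135.6 × $360 = $48,816.00
Success fee: 7% of $857,045 = $59,993.15
Total: $48,816.00 + $59,993.15 = $108,809.15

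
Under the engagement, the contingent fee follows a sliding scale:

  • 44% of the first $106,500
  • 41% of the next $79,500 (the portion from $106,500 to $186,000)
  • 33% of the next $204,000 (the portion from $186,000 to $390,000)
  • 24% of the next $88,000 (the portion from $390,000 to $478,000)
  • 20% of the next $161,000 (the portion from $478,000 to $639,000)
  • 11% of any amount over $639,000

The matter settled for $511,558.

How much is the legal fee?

$174,606.60

First $106,500 at 44% = $46,860.00
Next $79,500 at 41% = $32,595.00
Next $204,000 at 33% = $67,320.00
Next $88,000 at 24% = $21,120.00
Remaining $33,558 at 20% = $6,711.60
Fee: $46,860.00 + $32,595.00 + $67,320.00 + $21,120.00 + $6,711.60 = $174,606.60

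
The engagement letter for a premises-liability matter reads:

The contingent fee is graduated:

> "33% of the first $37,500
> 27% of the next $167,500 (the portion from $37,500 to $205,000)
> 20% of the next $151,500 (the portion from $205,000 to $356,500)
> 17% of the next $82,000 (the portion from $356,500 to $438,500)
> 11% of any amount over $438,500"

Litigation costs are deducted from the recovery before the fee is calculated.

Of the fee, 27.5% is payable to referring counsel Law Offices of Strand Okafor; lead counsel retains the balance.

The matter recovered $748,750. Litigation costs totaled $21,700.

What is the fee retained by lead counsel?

Fee base (net of costs): $748,750 − $21,700 = $727,050
First $37,500 at 33% = $12,375.00
Next $167,500 at 27% = $45,225.00
Next $151,500 at 20% = $30,300.00
Next $82,000 at 17% = $13,940.00
Remaining $288,550 at 11% = $31,740.50
Fee: $12,375.00 + $45,225.00 + $30,300.00 + $13,940.00 + $31,740.50 = $133,580.50
Referral share: 27.5% of $133,580.50 = $36,734.64; lead counsel retains $133,580.50 − $36,734.64 = $96,845.86.

$96,845.86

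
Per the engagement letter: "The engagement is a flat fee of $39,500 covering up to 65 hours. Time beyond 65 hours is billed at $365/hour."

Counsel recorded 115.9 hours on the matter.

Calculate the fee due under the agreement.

$58,078.50

Flat fee: $39,500.00
Excess hours: 115.9 − 65 = 50.9
Overrun: 50.9 × $365 = $18,578.50
Total: $39,500.00 + $18,578.50 = $58,078.50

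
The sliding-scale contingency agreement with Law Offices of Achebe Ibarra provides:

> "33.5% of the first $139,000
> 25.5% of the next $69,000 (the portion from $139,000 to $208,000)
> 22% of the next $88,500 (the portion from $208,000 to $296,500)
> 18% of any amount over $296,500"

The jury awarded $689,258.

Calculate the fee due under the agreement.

First $139,000 at 33.5% = $46,565.00
Next $69,000 at 25.5% = $17,595.00
Next $88,500 at 22% = $19,470.00
Remaining $392,758 at 18% = $70,696.44
Fee: $46,565.00 + $17,595.00 + $19,470.00 + $70,696.44 = $154,326.44

$154,326.44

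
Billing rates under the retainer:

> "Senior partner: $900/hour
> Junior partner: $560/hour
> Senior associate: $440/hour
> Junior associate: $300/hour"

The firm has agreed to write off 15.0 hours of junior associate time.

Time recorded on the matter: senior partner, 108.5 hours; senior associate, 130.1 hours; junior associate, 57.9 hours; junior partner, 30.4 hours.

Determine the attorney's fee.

$184,788.00

Senior partner: 108.5 × $900 = $97,650.00
Junior partner: 30.4 × $560 = $17,024.00
Senior associate: 130.1 × $440 = $57,244.00
Junior associate: 57.9 × $300 = $17,370.00
Subtotal: $189,288.00
Write-off: 15.0 × $300 = $4,500.00
Total: $189,288.00 − $4,500.00 = $184,788.00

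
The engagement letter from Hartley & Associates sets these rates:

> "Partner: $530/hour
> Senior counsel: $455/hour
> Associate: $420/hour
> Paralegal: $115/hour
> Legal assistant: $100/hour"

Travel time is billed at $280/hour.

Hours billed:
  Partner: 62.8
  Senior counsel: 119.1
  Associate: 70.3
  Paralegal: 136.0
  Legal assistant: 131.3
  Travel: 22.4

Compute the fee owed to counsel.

Partner: 62.8 × $530 = $33,284.00
Senior counsel: 119.1 × $455 = $54,190.50
Associate: 70.3 × $420 = $29,526.00
Paralegal: 136.0 × $115 = $15,640.00
Legal assistant: 131.3 × $100 = $13,130.00
Subtotal: $33,284.00 + $54,190.50 + $29,526.00 + $15,640.00 + $13,130.00 = $145,770.50
Travel: 22.4 × $280 = $6,272.00
Total: $145,770.50 + $6,272.00 = $152,042.50

$152,042.50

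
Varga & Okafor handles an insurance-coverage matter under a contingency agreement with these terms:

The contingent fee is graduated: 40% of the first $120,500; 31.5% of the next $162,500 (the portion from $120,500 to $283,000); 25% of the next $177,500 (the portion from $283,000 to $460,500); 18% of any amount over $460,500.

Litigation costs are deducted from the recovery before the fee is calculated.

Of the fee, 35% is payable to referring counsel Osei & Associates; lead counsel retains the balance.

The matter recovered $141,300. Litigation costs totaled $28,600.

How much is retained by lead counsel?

$29,302.00

Fee base (net of costs): $141,300 − $28,600 = $112,700
First $112,700 at 40% = $45,080.00
Referral share: 35% of $45,080.00 = $15,778.00; lead counsel retains $45,080.00 − $15,778.00 = $29,302.00.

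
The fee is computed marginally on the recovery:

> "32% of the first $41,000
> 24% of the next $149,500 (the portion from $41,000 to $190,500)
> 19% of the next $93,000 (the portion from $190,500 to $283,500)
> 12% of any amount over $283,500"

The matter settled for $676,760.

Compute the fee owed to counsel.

First $41,000 at 32% = $13,120.00
Next $149,500 at 24% = $35,880.00
Next $93,000 at 19% = $17,670.00
Remaining $393,260 at 12% = $47,191.20
Fee: $13,120.00 + $35,880.00 + $17,670.00 + $47,191.20 = $113,861.20

$113,861.20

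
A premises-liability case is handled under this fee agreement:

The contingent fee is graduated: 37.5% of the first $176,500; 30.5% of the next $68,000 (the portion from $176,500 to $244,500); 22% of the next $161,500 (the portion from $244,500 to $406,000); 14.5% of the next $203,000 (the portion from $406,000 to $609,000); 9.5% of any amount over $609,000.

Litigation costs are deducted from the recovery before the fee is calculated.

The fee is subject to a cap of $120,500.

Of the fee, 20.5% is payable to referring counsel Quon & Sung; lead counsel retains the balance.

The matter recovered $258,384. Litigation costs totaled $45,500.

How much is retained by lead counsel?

Fee base (net of costs): $258,384 − $45,500 = $212,884
First $176,500 at 37.5% = $66,187.50
Remaining $36,384 at 30.5% = $11,097.12
Fee: $66,187.50 + $11,097.12 = $77,284.62
$77,284.62 is under the $120,500 cap.
Referral share: 20.5% of $77,284.62 = $15,843.35; lead counsel retains $77,284.62 − $15,843.35 = $61,441.27.

$61,441.27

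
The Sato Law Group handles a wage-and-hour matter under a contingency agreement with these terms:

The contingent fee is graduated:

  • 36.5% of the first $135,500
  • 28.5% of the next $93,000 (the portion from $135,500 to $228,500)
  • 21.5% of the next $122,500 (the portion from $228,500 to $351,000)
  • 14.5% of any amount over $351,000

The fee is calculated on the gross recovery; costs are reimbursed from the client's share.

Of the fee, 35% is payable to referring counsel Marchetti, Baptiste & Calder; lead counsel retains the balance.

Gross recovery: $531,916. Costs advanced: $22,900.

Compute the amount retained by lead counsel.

Fee base is the gross recovery, $531,916; costs are reimbursed separately.
First $135,500 at 36.5% = $49,457.50
Next $93,000 at 28.5% = $26,505.00
Next $122,500 at 21.5% = $26,337.50
Remaining $180,916 at 14.5% = $26,232.82
Fee: $49,457.50 + $26,505.00 + $26,337.50 + $26,232.82 = $128,532.82
Referral share: 35% of $128,532.82 = $44,986.49; lead counsel retains $128,532.82 − $44,986.49 = $83,546.33.

$83,546.33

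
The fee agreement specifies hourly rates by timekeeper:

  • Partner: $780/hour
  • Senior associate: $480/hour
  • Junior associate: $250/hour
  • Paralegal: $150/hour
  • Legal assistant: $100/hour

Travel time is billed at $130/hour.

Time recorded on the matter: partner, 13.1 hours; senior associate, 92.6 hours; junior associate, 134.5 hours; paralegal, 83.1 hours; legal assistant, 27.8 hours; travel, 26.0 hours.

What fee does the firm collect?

$106,916.00

Partner: 13.1 × $780 = $10,218.00
Senior associate: 92.6 × $480 = $44,448.00
Junior associate: 134.5 × $250 = $33,625.00
Paralegal: 83.1 × $150 = $12,465.00
Legal assistant: 27.8 × $100 = $2,780.00
Subtotal: $10,218.00 + $44,448.00 + $33,625.00 + $12,465.00 + $2,780.00 = $103,536.00
Travel: 26.0 × $130 = $3,380.00
Total: $103,536.00 + $3,380.00 = $106,916.00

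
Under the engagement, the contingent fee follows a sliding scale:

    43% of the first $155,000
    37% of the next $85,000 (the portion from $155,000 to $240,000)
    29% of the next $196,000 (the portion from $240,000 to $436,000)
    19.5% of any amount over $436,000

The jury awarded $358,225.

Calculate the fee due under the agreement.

First $155,000 at 43% = $66,650.00
Next $85,000 at 37% = $31,450.00
Remaining $118,225 at 29% = $34,285.25
Fee: $66,650.00 + $31,450.00 + $34,285.25 = $132,385.25

$132,385.25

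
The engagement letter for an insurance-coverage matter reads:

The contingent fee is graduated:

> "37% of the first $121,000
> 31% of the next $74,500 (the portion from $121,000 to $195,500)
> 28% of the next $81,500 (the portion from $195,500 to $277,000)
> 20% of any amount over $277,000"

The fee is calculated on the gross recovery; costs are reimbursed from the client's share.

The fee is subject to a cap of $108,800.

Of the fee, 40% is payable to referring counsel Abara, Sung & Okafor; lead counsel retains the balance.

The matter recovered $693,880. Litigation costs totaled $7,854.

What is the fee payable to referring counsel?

Fee base is the gross recovery, $693,880; costs are reimbursed separately.
First $121,000 at 37% = $44,770.00
Next $74,500 at 31% = $23,095.00
Next $81,500 at 28% = $22,820.00
Remaining $416,880 at 20% = $83,376.00
Fee: $44,770.00 + $23,095.00 + $22,820.00 + $83,376.00 = $174,061.00
$174,061.00 exceeds the $108,800 cap, so the fee is capped at $108,800.00.
Referral share: 40% of $108,800.00 = $43,520.00; lead counsel retains $108,800.00 − $43,520.00 = $65,280.00.

$43,520.00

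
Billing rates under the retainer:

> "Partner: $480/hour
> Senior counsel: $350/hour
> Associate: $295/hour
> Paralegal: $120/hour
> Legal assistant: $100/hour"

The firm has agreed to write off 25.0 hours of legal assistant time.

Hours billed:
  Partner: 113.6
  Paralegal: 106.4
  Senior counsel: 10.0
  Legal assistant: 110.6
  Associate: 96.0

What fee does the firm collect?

$107,676.00

Partner: 113.6 × $480 = $54,528.00
Senior counsel: 10.0 × $350 = $3,500.00
Associate: 96.0 × $295 = $28,320.00
Paralegal: 106.4 × $120 = $12,768.00
Legal assistant: 110.6 × $100 = $11,060.00
Subtotal: $110,176.00
Write-off: 25.0 × $100 = $2,500.00
Total: $110,176.00 − $2,500.00 = $107,676.00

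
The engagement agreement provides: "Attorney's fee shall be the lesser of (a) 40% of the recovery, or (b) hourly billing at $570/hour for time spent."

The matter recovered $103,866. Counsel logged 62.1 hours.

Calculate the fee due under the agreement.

$35,397.00

(a) 40% of $103,866 = $41,546.40
(b) 62.1 × $570 = $35,397.00
The lesser is (b): $35,397.00.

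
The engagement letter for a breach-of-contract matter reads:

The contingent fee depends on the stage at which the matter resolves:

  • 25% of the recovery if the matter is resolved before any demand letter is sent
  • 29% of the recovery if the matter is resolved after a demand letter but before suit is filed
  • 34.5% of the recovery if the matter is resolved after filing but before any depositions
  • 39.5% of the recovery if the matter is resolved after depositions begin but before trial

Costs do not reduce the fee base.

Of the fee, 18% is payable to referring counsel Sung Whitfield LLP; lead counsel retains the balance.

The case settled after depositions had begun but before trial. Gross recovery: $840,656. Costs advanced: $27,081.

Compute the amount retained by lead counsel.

$272,288.48

Fee base is the gross recovery, $840,656; costs are reimbursed separately.
The matter settled after depositions had begun but before trial, so the 39.5% rate applies.
$840,656 × 39.5% = $332,059.12
Referral share: 18% of $332,059.12 = $59,770.64; lead counsel retains $332,059.12 − $59,770.64 = $272,288.48.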